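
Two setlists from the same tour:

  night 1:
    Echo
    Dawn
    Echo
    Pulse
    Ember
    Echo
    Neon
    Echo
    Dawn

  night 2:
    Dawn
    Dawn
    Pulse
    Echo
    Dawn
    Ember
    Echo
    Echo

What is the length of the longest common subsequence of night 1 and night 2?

Taking Echo at night 1[1]=night 2[4], then Dawn at night 1[2]=night 2[5], then Ember at night 1[5]=night 2[6], then Echo at night 1[6]=night 2[7], then Echo at night 1[8]=night 2[8] gives a common subsequence of length 5. dp[9][8] = 5 confirms this is the maximum.

5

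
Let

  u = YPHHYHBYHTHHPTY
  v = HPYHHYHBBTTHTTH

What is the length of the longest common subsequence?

One common subsequence of length 9: Y (u #1, v #3); then H (u #3, v #4); then H (u #4, v #5); then Y (u #5, v #6); then H (u #6, v #7); then B (u #7, v #9); then H (u #9, v #12); then T (u #10, v #14); then H (u #12, v #15). Since dp[15][15] = 9, nothing longer is possible.

9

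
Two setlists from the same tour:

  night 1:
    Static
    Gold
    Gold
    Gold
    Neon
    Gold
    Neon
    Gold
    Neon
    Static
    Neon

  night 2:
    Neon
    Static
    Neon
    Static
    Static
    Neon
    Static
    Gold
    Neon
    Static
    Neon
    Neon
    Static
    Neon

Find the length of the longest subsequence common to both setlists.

Pick Static at night 1[1]=night 2[7] → Gold at night 1[4]=night 2[8] → Neon at night 1[5]=night 2[9] → Neon at night 1[7]=night 2[11] → Neon at night 1[9]=night 2[12] → Static at night 1[10]=night 2[13] → Neon at night 1[11]=night 2[14]; all 7 songs appear in both, in order, and the DP table's final entry dp[11][14] is also 7, so no common subsequence is longer.

7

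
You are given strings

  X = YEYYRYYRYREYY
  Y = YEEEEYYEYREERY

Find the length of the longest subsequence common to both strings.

8

Match Y [1,1] → E [2,5] → Y [3,6] → Y [4,7] → Y [7,9] → R [8,10] → R [10,13] → Y [13,14] — 8 characters in the same relative order in both. dp[13][14] = 8 confirms this is the maximum.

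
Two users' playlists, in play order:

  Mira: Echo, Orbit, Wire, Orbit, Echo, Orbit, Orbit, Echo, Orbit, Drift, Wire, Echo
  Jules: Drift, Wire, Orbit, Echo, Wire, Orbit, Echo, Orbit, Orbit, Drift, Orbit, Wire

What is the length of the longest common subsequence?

Taking Echo (Mira #1, Jules #4), then Wire (Mira #3, Jules #5), then Orbit (Mira #4, Jules #6), then Echo (Mira #5, Jules #7), then Orbit (Mira #6, Jules #8), then Orbit (Mira #7, Jules #9), then Orbit (Mira #9, Jules #11), then Wire (Mira #11, Jules #12) gives a common subsequence of length 8. The LCS DP gives dp[12][12] = 8, so this is optimal.

8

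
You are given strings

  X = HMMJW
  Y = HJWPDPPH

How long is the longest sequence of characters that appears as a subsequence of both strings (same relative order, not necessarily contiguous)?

Taking H [1,1], then J [4,2], then W [5,3] gives a common subsequence of length 3. Since dp[5][8] = 3, nothing longer is possible.

3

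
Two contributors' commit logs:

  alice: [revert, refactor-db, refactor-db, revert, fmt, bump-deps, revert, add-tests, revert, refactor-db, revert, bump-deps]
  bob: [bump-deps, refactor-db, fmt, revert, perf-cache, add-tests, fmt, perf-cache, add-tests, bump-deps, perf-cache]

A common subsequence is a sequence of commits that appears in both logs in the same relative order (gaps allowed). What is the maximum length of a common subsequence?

5

Taking refactor-db (alice #2, bob #2), revert (alice #4, bob #4), fmt (alice #5, bob #7), add-tests (alice #8, bob #9), bump-deps (alice #12, bob #10) gives a common subsequence of length 5. Since dp[12][11] = 5, nothing longer is possible.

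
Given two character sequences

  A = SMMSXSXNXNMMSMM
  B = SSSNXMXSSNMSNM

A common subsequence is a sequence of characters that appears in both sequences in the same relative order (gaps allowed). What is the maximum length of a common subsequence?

Pick S [1,1] → S [4,2] → S [6,3] → X [7,5] → X [9,7] → N [10,10] → M [12,11] → S [13,12] → M [15,14]; all 9 characters appear in both, in order, and the DP table's final entry dp[15][14] is also 9, so no common subsequence is longer.

9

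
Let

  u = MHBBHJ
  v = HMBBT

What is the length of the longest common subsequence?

3

Let dp[i][j] be the LCS length of the first i characters of u and the first j characters of v. dp[i][j] = dp[i-1][j-1]+1 when the i-th and j-th characters match, else max(dp[i-1][j], dp[i][j-1]).
    ·  H  M  B  B  T
 ·  0  0  0  0  0  0
 M  0  0  1  1  1  1
 H  0  1  1  1  1  1
 B  0  1  1  2  2  2
 B  0  1  1  2  3  3
 H  0  1  1  2  3  3
 J  0  1  1  2  3  3
dp[6][5] = 3. One LCS (by backtracking along matches): MBB.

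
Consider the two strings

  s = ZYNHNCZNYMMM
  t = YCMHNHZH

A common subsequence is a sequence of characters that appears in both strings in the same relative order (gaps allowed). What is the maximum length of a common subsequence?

Let dp[i][j] be the LCS length of the first i characters of s and the first j characters of t. dp[i][j] = dp[i-1][j-1]+1 when the i-th and j-th characters match, else max(dp[i-1][j], dp[i][j-1]).
    ·  Y  C  M  H  N  H  Z  H
 ·  0  0  0  0  0  0  0  0  0
 Z  0  0  0  0  0  0  0  1  1
 Y  0  1  1  1  1  1  1  1  1
 N  0  1  1  1  1  2  2  2  2
 H  0  1  1  1  2  2  3  3  3
 N  0  1  1  1  2  3  3  3  3
 C  0  1  2  2  2  3  3  3  3
 Z  0  1  2  2  2  3  3  4  4
 N  0  1  2  2  2  3  3  4  4
 Y  0  1  2  2  2  3  3  4  4
 M  0  1  2  3  3  3  3  4  4
 M  0  1  2  3  3  3  3  4  4
 M  0  1  2  3  3  3  3  4  4
dp[12][8] = 4. One LCS (by backtracking along matches): YNHZ.

4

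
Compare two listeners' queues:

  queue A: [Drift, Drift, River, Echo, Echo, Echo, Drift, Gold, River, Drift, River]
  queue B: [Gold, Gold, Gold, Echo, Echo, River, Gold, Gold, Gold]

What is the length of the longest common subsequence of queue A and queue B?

3

Match Echo (queue A #4, queue B #4), Echo (queue A #5, queue B #5), Gold (queue A #8, queue B #9) — 3 songs in the same relative order in both. dp[11][9] = 3 confirms this is the maximum.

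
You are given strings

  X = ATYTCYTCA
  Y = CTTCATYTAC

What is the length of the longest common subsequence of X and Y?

Let dp[i][j] be the LCS length of the first i characters of X and the first j characters of Y. dp[i][j] = dp[i-1][j-1]+1 when the i-th and j-th characters match, else max(dp[i-1][j], dp[i][j-1]).
    ·  C  T  T  C  A  T  Y  T  A  C
 ·  0  0  0  0  0  0  0  0  0  0  0
 A  0  0  0  0  0  1  1  1  1  1  1
 T  0  0  1  1  1  1  2  2  2  2  2
 Y  0  0  1  1  1  1  2  3  3  3  3
 T  0  0  1  2  2  2  2  3  4  4  4
 C  0  1  1  2  3  3  3  3  4  4  5
 Y  0  1  1  2  3  3  3  4  4  4  5
 T  0  1  2  2  3  3  4  4  5  5  5
 C  0  1  2  2  3  3  4  4  5  5  6
 A  0  1  2  2  3  4  4  4  5  6  6
dp[9][10] = 6. One LCS (by backtracking along matches): TTCYTC.

6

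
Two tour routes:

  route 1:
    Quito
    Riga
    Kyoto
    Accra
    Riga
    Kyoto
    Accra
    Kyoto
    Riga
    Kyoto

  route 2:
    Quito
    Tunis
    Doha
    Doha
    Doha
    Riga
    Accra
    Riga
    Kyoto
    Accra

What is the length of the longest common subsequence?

6

Match Quito at route 1[1]=route 2[1], then Riga at route 1[2]=route 2[6], then Accra at route 1[4]=route 2[7], then Riga at route 1[5]=route 2[8], then Kyoto at route 1[6]=route 2[9], then Accra at route 1[7]=route 2[10] — 6 stops in the same relative order in both, and the DP table's final entry dp[10][10] is also 6, so no common subsequence is longer.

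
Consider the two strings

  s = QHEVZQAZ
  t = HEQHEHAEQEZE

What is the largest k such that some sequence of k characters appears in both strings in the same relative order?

Match Q (s #1, t #3); then H (s #2, t #6); then E (s #3, t #8); then Q (s #6, t #9); then Z (s #8, t #11) — 5 characters in the same relative order in both, and the DP table's final entry dp[8][12] is also 5, so no common subsequence is longer.

5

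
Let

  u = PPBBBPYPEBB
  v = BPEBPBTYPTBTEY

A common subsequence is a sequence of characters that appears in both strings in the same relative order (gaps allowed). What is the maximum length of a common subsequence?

Taking P at u[1]=v[2], P at u[2]=v[5], B at u[3]=v[6], Y at u[7]=v[8], P at u[8]=v[9], E at u[9]=v[13] gives a common subsequence of length 6. The LCS DP gives dp[11][14] = 6, so this is optimal.

6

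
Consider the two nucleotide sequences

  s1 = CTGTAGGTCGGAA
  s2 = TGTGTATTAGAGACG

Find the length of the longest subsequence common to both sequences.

8

Pick T (s1 #2, s2 #3), G (s1 #3, s2 #4), T (s1 #4, s2 #8), A (s1 #5, s2 #9), G (s1 #6, s2 #10), G (s1 #7, s2 #12), C (s1 #9, s2 #14), G (s1 #11, s2 #15); all 8 bases appear in both, in order. Since dp[13][15] = 8, nothing longer is possible.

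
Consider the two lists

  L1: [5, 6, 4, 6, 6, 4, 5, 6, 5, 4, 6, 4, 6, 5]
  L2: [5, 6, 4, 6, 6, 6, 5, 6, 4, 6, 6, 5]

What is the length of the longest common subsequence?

11

Pick 5 [1,1], 6 [2,2], 4 [3,3], 6 [4,5], 6 [5,6], 5 [7,7], 6 [8,8], 4 [10,9], 6 [11,10], 6 [13,11], 5 [14,12]; all 11 values appear in both, in order. Since dp[14][12] = 11, nothing longer is possible.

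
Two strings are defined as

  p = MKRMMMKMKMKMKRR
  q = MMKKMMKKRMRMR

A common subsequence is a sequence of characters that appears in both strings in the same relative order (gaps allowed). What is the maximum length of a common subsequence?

9

One common subsequence of length 9: M [1,2]; then K [2,4]; then M [5,5]; then M [6,6]; then K [7,7]; then K [9,8]; then M [10,10]; then M [12,12]; then R [15,13]. dp[15][13] = 9 confirms this is the maximum.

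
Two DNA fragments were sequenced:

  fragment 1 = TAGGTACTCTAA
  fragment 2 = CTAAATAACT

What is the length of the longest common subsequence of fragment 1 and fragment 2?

Let dp[i][j] be the LCS length of the first i bases of fragment 1 and the first j bases of fragment 2. dp[i][j] = dp[i-1][j-1]+1 when the i-th and j-th bases match, else max(dp[i-1][j], dp[i][j-1]).
    ·  C  T  A  A  A  T  A  A  C  T
 ·  0  0  0  0  0  0  0  0  0  0  0
 T  0  0  1  1  1  1  1  1  1  1  1
 A  0  0  1  2  2  2  2  2  2  2  2
 G  0  0  1  2  2  2  2  2  2  2  2
 G  0  0  1  2  2  2  2  2  2  2  2
 T  0  0  1  2  2  2  3  3  3  3  3
 A  0  0  1  2  3  3  3  4  4  4  4
 C  0  1  1  2  3  3  3  4  4  5  5
 T  0  1  2  2  3  3  4  4  4  5  6
 C  0  1  2  2  3  3  4  4  4  5  6
 T  0  1  2  2  3  3  4  4  4  5  6
 A  0  1  2  3  3  4  4  5  5  5  6
 A  0  1  2  3  4  4  4  5  6  6  6
dp[12][10] = 6. One LCS (by backtracking along matches): TATACT.

6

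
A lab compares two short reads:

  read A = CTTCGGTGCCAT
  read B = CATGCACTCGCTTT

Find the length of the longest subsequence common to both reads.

One common subsequence of length 7: C [1,1]; then T [2,3]; then T [3,8]; then C [4,9]; then G [5,10]; then T [7,13]; then T [12,14]. The LCS DP gives dp[12][14] = 7, so this is optimal.

7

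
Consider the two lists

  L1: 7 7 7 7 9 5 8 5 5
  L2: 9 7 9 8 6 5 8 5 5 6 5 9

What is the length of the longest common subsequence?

Taking 7 [4,2] → 9 [5,3] → 5 [6,6] → 8 [7,7] → 5 [8,9] → 5 [9,11] gives a common subsequence of length 6. Since dp[9][12] = 6, nothing longer is possible.

6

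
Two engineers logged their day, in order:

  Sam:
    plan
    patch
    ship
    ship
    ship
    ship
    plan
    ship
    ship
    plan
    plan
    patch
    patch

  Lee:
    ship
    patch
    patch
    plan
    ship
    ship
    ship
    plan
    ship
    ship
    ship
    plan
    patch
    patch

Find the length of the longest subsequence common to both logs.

10

One common subsequence of length 10: plan at Sam[1]=Lee[4] → ship at Sam[3]=Lee[5] → ship at Sam[4]=Lee[6] → ship at Sam[5]=Lee[7] → ship at Sam[6]=Lee[9] → ship at Sam[8]=Lee[10] → ship at Sam[9]=Lee[11] → plan at Sam[11]=Lee[12] → patch at Sam[12]=Lee[13] → patch at Sam[13]=Lee[14]. Since dp[13][14] = 10, nothing longer is possible.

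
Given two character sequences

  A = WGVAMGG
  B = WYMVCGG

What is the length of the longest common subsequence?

Let dp[i][j] be the LCS length of the first i characters of A and the first j characters of B. dp[i][j] = dp[i-1][j-1]+1 when the i-th and j-th characters match, else max(dp[i-1][j], dp[i][j-1]).
    ·  W  Y  M  V  C  G  G
 ·  0  0  0  0  0  0  0  0
 W  0  1  1  1  1  1  1  1
 G  0  1  1  1  1  1  2  2
 V  0  1  1  1  2  2  2  2
 A  0  1  1  1  2  2  2  2
 M  0  1  1  2  2  2  2  2
 G  0  1  1  2  2  2  3  3
 G  0  1  1  2  2  2  3  4
dp[7][7] = 4. One LCS (by backtracking along matches): WVGG.

4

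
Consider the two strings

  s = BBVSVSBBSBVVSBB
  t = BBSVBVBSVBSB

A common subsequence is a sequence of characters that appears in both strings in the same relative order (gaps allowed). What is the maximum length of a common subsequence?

10

Match B (s #1, t #1); then B (s #2, t #2); then S (s #4, t #3); then V (s #5, t #4); then B (s #7, t #5); then B (s #8, t #7); then S (s #9, t #8); then B (s #10, t #10); then S (s #13, t #11); then B (s #15, t #12) — 10 characters in the same relative order in both, and the DP table's final entry dp[15][12] is also 10, so no common subsequence is longer.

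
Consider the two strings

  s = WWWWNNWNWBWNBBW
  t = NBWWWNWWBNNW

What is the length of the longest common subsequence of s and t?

9

One common subsequence of length 9: W (s #2, t #3), W (s #3, t #4), W (s #4, t #5), N (s #6, t #6), W (s #7, t #7), W (s #9, t #8), B (s #10, t #9), N (s #12, t #11), W (s #15, t #12). The LCS DP gives dp[15][12] = 9, so this is optimal.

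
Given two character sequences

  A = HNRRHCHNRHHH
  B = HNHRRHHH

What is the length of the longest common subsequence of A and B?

7

Let dp[i][j] be the LCS length of the first i characters of A and the first j characters of B. dp[i][j] = dp[i-1][j-1]+1 when the i-th and j-th characters match, else max(dp[i-1][j], dp[i][j-1]).
    ·  H  N  H  R  R  H  H  H
 ·  0  0  0  0  0  0  0  0  0
 H  0  1  1  1  1  1  1  1  1
 N  0  1  2  2  2  2  2  2  2
 R  0  1  2  2  3  3  3  3  3
 R  0  1  2  2  3  4  4  4  4
 H  0  1  2  3  3  4  5  5  5
 C  0  1  2  3  3  4  5  5  5
 H  0  1  2  3  3  4  5  6  6
 N  0  1  2  3  3  4  5  6  6
 R  0  1  2  3  4  4  5  6  6
 H  0  1  2  3  4  4  5  6  7
 H  0  1  2  3  4  4  5  6  7
 H  0  1  2  3  4  4  5  6  7
dp[12][8] = 7. One LCS (by backtracking along matches): HNRRHHH.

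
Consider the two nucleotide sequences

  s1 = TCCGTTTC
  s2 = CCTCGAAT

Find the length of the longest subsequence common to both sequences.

4

One common subsequence of length 4: T at s1[1]=s2[3] → C at s1[3]=s2[4] → G at s1[4]=s2[5] → T at s1[7]=s2[8]. Since dp[8][8] = 4, nothing longer is possible.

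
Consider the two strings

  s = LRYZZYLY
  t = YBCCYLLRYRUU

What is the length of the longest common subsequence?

One common subsequence of length 4: Y [3,1]; then Y [6,5]; then L [7,7]; then Y [8,9]. The LCS DP gives dp[8][12] = 4, so this is optimal.

4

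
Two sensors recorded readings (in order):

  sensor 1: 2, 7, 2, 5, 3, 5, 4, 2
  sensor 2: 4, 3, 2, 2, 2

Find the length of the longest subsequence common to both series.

One common subsequence of length 3: 2 (sensor 1 #1, sensor 2 #3) → 2 (sensor 1 #3, sensor 2 #4) → 2 (sensor 1 #8, sensor 2 #5). The LCS DP gives dp[8][5] = 3, so this is optimal.

3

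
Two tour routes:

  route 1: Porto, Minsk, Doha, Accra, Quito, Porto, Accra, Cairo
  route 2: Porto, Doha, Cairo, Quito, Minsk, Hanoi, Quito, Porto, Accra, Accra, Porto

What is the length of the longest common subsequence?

5

Pick Porto at route 1[1]=route 2[1], Minsk at route 1[2]=route 2[5], Quito at route 1[5]=route 2[7], Porto at route 1[6]=route 2[8], Accra at route 1[7]=route 2[10]; all 5 stops appear in both, in order. Since dp[8][11] = 5, nothing longer is possible.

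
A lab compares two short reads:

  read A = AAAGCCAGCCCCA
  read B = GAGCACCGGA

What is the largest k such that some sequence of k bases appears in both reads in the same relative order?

Pick A (read A #3, read B #2); then G (read A #4, read B #3); then C (read A #6, read B #4); then A (read A #7, read B #5); then C (read A #9, read B #6); then C (read A #10, read B #7); then A (read A #13, read B #10); all 7 bases appear in both, in order. Since dp[13][10] = 7, nothing longer is possible.

7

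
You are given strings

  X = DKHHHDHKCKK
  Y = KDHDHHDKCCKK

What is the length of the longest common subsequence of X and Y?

9

Match D at X[1]=Y[2] → H at X[3]=Y[3] → H at X[4]=Y[5] → H at X[5]=Y[6] → D at X[6]=Y[7] → K at X[8]=Y[8] → C at X[9]=Y[10] → K at X[10]=Y[11] → K at X[11]=Y[12] — 9 characters in the same relative order in both. dp[11][12] = 9 confirms this is the maximum.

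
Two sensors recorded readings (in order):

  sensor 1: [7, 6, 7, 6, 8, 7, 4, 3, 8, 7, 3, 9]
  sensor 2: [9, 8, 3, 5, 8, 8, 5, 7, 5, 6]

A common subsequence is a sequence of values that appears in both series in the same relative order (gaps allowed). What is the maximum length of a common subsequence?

4

Let dp[i][j] be the LCS length of the first i values of sensor 1 and the first j values of sensor 2. dp[i][j] = dp[i-1][j-1]+1 when the i-th and j-th values match, else max(dp[i-1][j], dp[i][j-1]).
    ·  9  8  3  5  8  8  5  7  5  6
 ·  0  0  0  0  0  0  0  0  0  0  0
 7  0  0  0  0  0  0  0  0  1  1  1
 6  0  0  0  0  0  0  0  0  1  1  2
 7  0  0  0  0  0  0  0  0  1  1  2
 6  0  0  0  0  0  0  0  0  1  1  2
 8  0  0  1  1  1  1  1  1  1  1  2
 7  0  0  1  1  1  1  1  1  2  2  2
 4  0  0  1  1  1  1  1  1  2  2  2
 3  0  0  1  2  2  2  2  2  2  2  2
 8  0  0  1  2  2  3  3  3  3  3  3
 7  0  0  1  2  2  3  3  3  4  4  4
 3  0  0  1  2  2  3  3  3  4  4  4
 9  0  1  1  2  2  3  3  3  4  4  4
dp[12][10] = 4. One LCS (by backtracking along matches): 8, 3, 8, 7.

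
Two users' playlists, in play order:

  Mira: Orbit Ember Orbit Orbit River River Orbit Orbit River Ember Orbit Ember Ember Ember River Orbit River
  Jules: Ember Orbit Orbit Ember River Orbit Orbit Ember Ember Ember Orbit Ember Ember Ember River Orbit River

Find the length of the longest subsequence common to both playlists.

14

Pick Ember at Mira[2]=Jules[1], then Orbit at Mira[3]=Jules[2], then Orbit at Mira[4]=Jules[3], then River at Mira[6]=Jules[5], then Orbit at Mira[7]=Jules[6], then Orbit at Mira[8]=Jules[7], then Ember at Mira[10]=Jules[10], then Orbit at Mira[11]=Jules[11], then Ember at Mira[12]=Jules[12], then Ember at Mira[13]=Jules[13], then Ember at Mira[14]=Jules[14], then River at Mira[15]=Jules[15], then Orbit at Mira[16]=Jules[16], then River at Mira[17]=Jules[17]; all 14 songs appear in both, in order. The LCS DP gives dp[17][17] = 14, so this is optimal.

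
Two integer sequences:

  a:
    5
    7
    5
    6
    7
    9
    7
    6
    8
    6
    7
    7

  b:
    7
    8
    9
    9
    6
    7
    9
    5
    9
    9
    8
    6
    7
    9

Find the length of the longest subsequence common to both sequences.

7

Match 7 at a[2]=b[1] → 6 at a[4]=b[5] → 7 at a[5]=b[6] → 9 at a[6]=b[10] → 8 at a[9]=b[11] → 6 at a[10]=b[12] → 7 at a[11]=b[13] — 7 values in the same relative order in both. The LCS DP gives dp[12][14] = 7, so this is optimal.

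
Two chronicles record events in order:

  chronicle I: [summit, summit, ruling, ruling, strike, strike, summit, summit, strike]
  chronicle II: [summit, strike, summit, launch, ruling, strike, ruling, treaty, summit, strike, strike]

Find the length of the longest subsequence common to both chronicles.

Match summit at chronicle I[1]=chronicle II[1], summit at chronicle I[2]=chronicle II[3], ruling at chronicle I[3]=chronicle II[5], ruling at chronicle I[4]=chronicle II[7], strike at chronicle I[6]=chronicle II[10], strike at chronicle I[9]=chronicle II[11] — 6 events in the same relative order in both, and the DP table's final entry dp[9][11] is also 6, so no common subsequence is longer.

6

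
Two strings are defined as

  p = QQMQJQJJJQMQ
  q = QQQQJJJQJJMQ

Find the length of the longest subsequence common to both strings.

Pick Q at p[1]=q[1]; then Q at p[2]=q[2]; then Q at p[4]=q[3]; then Q at p[6]=q[4]; then J at p[7]=q[5]; then J at p[8]=q[6]; then J at p[9]=q[7]; then Q at p[10]=q[8]; then M at p[11]=q[11]; then Q at p[12]=q[12]; all 10 characters appear in both, in order. dp[12][12] = 10 confirms this is the maximum.

10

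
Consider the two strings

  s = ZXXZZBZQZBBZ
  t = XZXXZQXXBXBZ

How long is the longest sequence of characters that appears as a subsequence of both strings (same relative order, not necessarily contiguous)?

Let dp[i][j] be the LCS length of the first i characters of s and the first j characters of t. dp[i][j] = dp[i-1][j-1]+1 when the i-th and j-th characters match, else max(dp[i-1][j], dp[i][j-1]).
    ·  X  Z  X  X  Z  Q  X  X  B  X  B  Z
 ·  0  0  0  0  0  0  0  0  0  0  0  0  0
 Z  0  0  1  1  1  1  1  1  1  1  1  1  1
 X  0  1  1  2  2  2  2  2  2  2  2  2  2
 X  0  1  1  2  3  3  3  3  3  3  3  3  3
 Z  0  1  2  2  3  4  4  4  4  4  4  4  4
 Z  0  1  2  2  3  4  4  4  4  4  4  4  5
 B  0  1  2  2  3  4  4  4  4  5  5  5  5
 Z  0  1  2  2  3  4  4  4  4  5  5  5  6
 Q  0  1  2  2  3  4  5  5  5  5  5  5  6
 Z  0  1  2  2  3  4  5  5  5  5  5  5  6
 B  0  1  2  2  3  4  5  5  5  6  6  6  6
 B  0  1  2  2  3  4  5  5  5  6  6  7  7
 Z  0  1  2  2  3  4  5  5  5  6  6  7  8
dp[12][12] = 8. One LCS (by backtracking along matches): ZXXZQBBZ.

8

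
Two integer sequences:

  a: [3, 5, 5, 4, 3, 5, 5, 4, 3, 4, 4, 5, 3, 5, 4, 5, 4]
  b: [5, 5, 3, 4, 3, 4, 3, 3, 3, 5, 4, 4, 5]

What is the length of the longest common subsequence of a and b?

10

Match 5 at a[2]=b[1]; then 5 at a[3]=b[2]; then 4 at a[4]=b[4]; then 3 at a[5]=b[5]; then 4 at a[8]=b[6]; then 3 at a[9]=b[8]; then 3 at a[13]=b[9]; then 5 at a[14]=b[10]; then 4 at a[15]=b[12]; then 5 at a[16]=b[13] — 10 values in the same relative order in both. dp[17][13] = 10 confirms this is the maximum.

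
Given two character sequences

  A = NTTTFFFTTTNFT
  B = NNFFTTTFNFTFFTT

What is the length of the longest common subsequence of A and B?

9

One common subsequence of length 9: N (A #1, B #2) → T (A #2, B #5) → T (A #3, B #6) → T (A #4, B #7) → F (A #5, B #10) → F (A #6, B #12) → F (A #7, B #13) → T (A #10, B #14) → T (A #13, B #15), and the DP table's final entry dp[13][15] is also 9, so no common subsequence is longer.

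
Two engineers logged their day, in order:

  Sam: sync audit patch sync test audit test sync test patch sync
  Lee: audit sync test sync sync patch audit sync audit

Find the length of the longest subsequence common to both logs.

6

Taking audit [2,1] → sync [4,2] → test [5,3] → sync [8,5] → patch [10,6] → sync [11,8] gives a common subsequence of length 6. Since dp[11][9] = 6, nothing longer is possible.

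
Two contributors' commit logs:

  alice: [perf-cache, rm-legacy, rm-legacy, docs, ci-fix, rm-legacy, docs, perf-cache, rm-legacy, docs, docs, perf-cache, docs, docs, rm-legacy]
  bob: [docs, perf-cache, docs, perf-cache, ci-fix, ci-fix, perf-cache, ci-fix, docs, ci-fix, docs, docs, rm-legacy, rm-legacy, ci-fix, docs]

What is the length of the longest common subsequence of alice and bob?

8

One common subsequence of length 8: perf-cache at alice[1]=bob[2]; then docs at alice[4]=bob[3]; then ci-fix at alice[5]=bob[6]; then perf-cache at alice[8]=bob[7]; then docs at alice[10]=bob[9]; then docs at alice[11]=bob[11]; then docs at alice[13]=bob[12]; then docs at alice[14]=bob[16], and the DP table's final entry dp[15][16] is also 8, so no common subsequence is longer.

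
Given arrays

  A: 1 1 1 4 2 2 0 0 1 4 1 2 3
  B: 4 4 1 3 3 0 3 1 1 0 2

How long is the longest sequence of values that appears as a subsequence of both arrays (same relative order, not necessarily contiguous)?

Let dp[i][j] be the LCS length of the first i values of A and the first j values of B. dp[i][j] = dp[i-1][j-1]+1 when the i-th and j-th values match, else max(dp[i-1][j], dp[i][j-1]).
    ·  4  4  1  3  3  0  3  1  1  0  2
 ·  0  0  0  0  0  0  0  0  0  0  0  0
 1  0  0  0  1  1  1  1  1  1  1  1  1
 1  0  0  0  1  1  1  1  1  2  2  2  2
 1  0  0  0  1  1  1  1  1  2  3  3  3
 4  0  1  1  1  1  1  1  1  2  3  3  3
 2  0  1  1  1  1  1  1  1  2  3  3  4
 2  0  1  1  1  1  1  1  1  2  3  3  4
 0  0  1  1  1  1  1  2  2  2  3  4  4
 0  0  1  1  1  1  1  2  2  2  3  4  4
 1  0  1  1  2  2  2  2  2  3  3  4  4
 4  0  1  2  2  2  2  2  2  3  3  4  4
 1  0  1  2  3  3  3  3  3  3  4  4  4
 2  0  1  2  3  3  3  3  3  3  4  4  5
 3  0  1  2  3  4  4  4  4  4  4  4  5
dp[13][11] = 5. One LCS (by backtracking along matches): 1, 1, 1, 0, 2.

5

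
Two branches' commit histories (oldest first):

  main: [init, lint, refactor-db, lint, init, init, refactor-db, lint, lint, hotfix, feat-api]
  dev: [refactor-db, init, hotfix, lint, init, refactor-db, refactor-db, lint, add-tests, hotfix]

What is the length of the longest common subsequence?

6

Pick init (main #1, dev #2), then lint (main #2, dev #4), then refactor-db (main #3, dev #6), then refactor-db (main #7, dev #7), then lint (main #8, dev #8), then hotfix (main #10, dev #10); all 6 commits appear in both, in order. Since dp[11][10] = 6, nothing longer is possible.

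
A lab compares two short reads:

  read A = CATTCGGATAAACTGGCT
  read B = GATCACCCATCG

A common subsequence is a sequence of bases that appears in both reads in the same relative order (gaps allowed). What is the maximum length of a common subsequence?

7

Match C [1,4]; then A [2,5]; then C [5,8]; then A [8,9]; then T [9,10]; then C [13,11]; then G [16,12] — 7 bases in the same relative order in both. Since dp[18][12] = 7, nothing longer is possible.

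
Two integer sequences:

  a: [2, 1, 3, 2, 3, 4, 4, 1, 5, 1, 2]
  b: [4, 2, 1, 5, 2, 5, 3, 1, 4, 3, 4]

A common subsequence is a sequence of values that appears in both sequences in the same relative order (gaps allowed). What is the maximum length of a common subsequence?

6

Taking 2 (a #1, b #2), then 1 (a #2, b #3), then 2 (a #4, b #5), then 3 (a #5, b #7), then 4 (a #6, b #9), then 4 (a #7, b #11) gives a common subsequence of length 6. The LCS DP gives dp[11][11] = 6, so this is optimal.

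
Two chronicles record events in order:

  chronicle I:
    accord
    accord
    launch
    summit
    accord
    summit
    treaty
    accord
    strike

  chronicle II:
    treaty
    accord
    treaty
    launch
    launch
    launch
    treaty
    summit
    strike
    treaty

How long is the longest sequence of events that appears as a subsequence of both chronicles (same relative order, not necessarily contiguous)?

One common subsequence of length 4: accord at chronicle I[1]=chronicle II[2], launch at chronicle I[3]=chronicle II[6], summit at chronicle I[4]=chronicle II[8], treaty at chronicle I[7]=chronicle II[10]. Since dp[9][10] = 4, nothing longer is possible.

4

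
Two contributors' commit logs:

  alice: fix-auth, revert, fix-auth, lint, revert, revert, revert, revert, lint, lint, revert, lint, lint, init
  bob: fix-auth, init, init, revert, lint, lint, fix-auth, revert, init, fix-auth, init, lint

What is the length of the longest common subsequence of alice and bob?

6

Taking fix-auth [1,1], then revert [2,4], then lint [4,5], then lint [9,6], then revert [11,8], then lint [13,12] gives a common subsequence of length 6. dp[14][12] = 6 confirms this is the maximum.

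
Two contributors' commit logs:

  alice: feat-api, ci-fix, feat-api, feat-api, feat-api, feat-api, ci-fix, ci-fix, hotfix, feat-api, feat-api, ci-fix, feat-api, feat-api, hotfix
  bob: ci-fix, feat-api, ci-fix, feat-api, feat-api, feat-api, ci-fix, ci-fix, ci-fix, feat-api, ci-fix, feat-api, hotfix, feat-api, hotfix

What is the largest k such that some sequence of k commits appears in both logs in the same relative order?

12

Taking feat-api [1,2], then ci-fix [2,3], then feat-api [3,4], then feat-api [4,5], then feat-api [5,6], then ci-fix [7,8], then ci-fix [8,9], then feat-api [11,10], then ci-fix [12,11], then feat-api [13,12], then feat-api [14,14], then hotfix [15,15] gives a common subsequence of length 12. dp[15][15] = 12 confirms this is the maximum.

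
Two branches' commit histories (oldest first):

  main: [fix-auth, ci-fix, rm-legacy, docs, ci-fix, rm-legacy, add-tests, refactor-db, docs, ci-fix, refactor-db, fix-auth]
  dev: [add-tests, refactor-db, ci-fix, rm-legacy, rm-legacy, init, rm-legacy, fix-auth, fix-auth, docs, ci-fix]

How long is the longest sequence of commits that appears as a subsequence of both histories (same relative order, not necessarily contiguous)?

Pick ci-fix at main[2]=dev[3], rm-legacy at main[3]=dev[5], rm-legacy at main[6]=dev[7], docs at main[9]=dev[10], ci-fix at main[10]=dev[11]; all 5 commits appear in both, in order. The LCS DP gives dp[12][11] = 5, so this is optimal.

5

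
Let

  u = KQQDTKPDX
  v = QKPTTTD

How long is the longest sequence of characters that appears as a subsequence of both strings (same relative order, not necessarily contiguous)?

One common subsequence of length 4: Q [3,1], then K [6,2], then P [7,3], then D [8,7], and the DP table's final entry dp[9][7] is also 4, so no common subsequence is longer.

4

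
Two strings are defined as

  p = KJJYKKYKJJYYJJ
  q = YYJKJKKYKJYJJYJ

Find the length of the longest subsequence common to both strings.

One common subsequence of length 10: K at p[1]=q[4]; then J at p[3]=q[5]; then K at p[5]=q[6]; then K at p[6]=q[7]; then Y at p[7]=q[8]; then K at p[8]=q[9]; then J at p[9]=q[12]; then J at p[10]=q[13]; then Y at p[12]=q[14]; then J at p[14]=q[15]. The LCS DP gives dp[14][15] = 10, so this is optimal.

10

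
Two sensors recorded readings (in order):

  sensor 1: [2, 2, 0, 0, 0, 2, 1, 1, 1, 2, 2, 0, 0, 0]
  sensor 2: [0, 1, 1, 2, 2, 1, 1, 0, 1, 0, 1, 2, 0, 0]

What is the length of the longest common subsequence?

Match 2 (sensor 1 #1, sensor 2 #4) → 2 (sensor 1 #2, sensor 2 #5) → 0 (sensor 1 #3, sensor 2 #8) → 0 (sensor 1 #5, sensor 2 #10) → 1 (sensor 1 #9, sensor 2 #11) → 2 (sensor 1 #11, sensor 2 #12) → 0 (sensor 1 #13, sensor 2 #13) → 0 (sensor 1 #14, sensor 2 #14) — 8 values in the same relative order in both. Since dp[14][14] = 8, nothing longer is possible.

8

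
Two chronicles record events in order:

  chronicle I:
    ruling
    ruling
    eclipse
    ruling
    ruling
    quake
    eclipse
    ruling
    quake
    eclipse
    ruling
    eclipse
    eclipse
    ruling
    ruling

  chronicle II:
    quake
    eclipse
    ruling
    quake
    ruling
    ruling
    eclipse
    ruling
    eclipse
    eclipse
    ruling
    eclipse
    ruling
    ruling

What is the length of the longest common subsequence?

10

One common subsequence of length 10: ruling [1,5] → ruling [2,6] → eclipse [3,7] → ruling [5,8] → eclipse [7,9] → eclipse [10,10] → ruling [11,11] → eclipse [13,12] → ruling [14,13] → ruling [15,14]. Since dp[15][14] = 10, nothing longer is possible.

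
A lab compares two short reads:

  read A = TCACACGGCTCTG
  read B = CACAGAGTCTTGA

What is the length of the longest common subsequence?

One common subsequence of length 10: C at read A[2]=read B[1]; then A at read A[3]=read B[2]; then C at read A[4]=read B[3]; then A at read A[5]=read B[4]; then G at read A[7]=read B[5]; then G at read A[8]=read B[7]; then C at read A[9]=read B[9]; then T at read A[10]=read B[10]; then T at read A[12]=read B[11]; then G at read A[13]=read B[12], and the DP table's final entry dp[13][13] is also 10, so no common subsequence is longer.

10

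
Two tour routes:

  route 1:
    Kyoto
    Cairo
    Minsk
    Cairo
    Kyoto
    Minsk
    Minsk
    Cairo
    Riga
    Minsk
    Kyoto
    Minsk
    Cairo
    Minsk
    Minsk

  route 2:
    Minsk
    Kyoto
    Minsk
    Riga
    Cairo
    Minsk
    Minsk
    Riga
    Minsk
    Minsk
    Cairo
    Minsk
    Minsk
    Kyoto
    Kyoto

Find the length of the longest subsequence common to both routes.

Taking Kyoto (route 1 #1, route 2 #2), then Minsk (route 1 #3, route 2 #3), then Cairo (route 1 #4, route 2 #5), then Minsk (route 1 #6, route 2 #6), then Minsk (route 1 #7, route 2 #7), then Riga (route 1 #9, route 2 #8), then Minsk (route 1 #10, route 2 #9), then Minsk (route 1 #12, route 2 #10), then Cairo (route 1 #13, route 2 #11), then Minsk (route 1 #14, route 2 #12), then Minsk (route 1 #15, route 2 #13) gives a common subsequence of length 11. The LCS DP gives dp[15][15] = 11, so this is optimal.

11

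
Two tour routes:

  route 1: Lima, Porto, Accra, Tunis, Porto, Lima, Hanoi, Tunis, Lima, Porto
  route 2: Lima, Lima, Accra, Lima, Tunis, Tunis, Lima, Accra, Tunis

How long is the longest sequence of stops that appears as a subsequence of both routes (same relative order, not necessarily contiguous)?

5

Pick Lima [1,2], Accra [3,3], Tunis [4,6], Lima [6,7], Tunis [8,9]; all 5 stops appear in both, in order. The LCS DP gives dp[10][9] = 5, so this is optimal.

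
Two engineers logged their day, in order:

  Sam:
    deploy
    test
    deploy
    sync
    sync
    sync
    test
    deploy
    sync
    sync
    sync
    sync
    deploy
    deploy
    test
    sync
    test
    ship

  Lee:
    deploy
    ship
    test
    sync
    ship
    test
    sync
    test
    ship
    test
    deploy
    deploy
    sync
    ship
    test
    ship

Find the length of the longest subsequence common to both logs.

10

Taking deploy (Sam #1, Lee #1); then test (Sam #2, Lee #3); then sync (Sam #4, Lee #4); then sync (Sam #5, Lee #7); then test (Sam #7, Lee #10); then deploy (Sam #13, Lee #11); then deploy (Sam #14, Lee #12); then sync (Sam #16, Lee #13); then test (Sam #17, Lee #15); then ship (Sam #18, Lee #16) gives a common subsequence of length 10. Since dp[18][16] = 10, nothing longer is possible.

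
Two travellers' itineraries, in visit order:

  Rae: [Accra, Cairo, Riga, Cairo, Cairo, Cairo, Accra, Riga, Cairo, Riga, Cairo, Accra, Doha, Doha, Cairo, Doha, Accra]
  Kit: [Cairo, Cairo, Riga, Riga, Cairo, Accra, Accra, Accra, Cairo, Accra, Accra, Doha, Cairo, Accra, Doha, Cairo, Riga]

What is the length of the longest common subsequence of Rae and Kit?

9

Pick Cairo [2,2] → Riga [3,4] → Cairo [4,5] → Cairo [5,9] → Accra [7,11] → Cairo [11,13] → Accra [12,14] → Doha [14,15] → Cairo [15,16]; all 9 stops appear in both, in order. Since dp[17][17] = 9, nothing longer is possible.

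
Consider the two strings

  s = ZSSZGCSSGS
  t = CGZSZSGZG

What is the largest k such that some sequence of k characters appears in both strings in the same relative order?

Pick Z (s #1, t #3); then S (s #2, t #4); then S (s #3, t #6); then Z (s #4, t #8); then G (s #9, t #9); all 5 characters appear in both, in order. The LCS DP gives dp[10][9] = 5, so this is optimal.

5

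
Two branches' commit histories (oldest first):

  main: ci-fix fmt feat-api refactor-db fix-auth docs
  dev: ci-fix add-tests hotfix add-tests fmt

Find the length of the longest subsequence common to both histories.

Match ci-fix at main[1]=dev[1] → fmt at main[2]=dev[5] — 2 commits in the same relative order in both. Since dp[6][5] = 2, nothing longer is possible.

2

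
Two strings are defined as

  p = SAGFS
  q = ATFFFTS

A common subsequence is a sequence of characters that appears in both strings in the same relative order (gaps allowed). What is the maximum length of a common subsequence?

Let dp[i][j] be the LCS length of the first i characters of p and the first j characters of q. dp[i][j] = dp[i-1][j-1]+1 when the i-th and j-th characters match, else max(dp[i-1][j], dp[i][j-1]).
    ·  A  T  F  F  F  T  S
 ·  0  0  0  0  0  0  0  0
 S  0  0  0  0  0  0  0  1
 A  0  1  1  1  1  1  1  1
 G  0  1  1  1  1  1  1  1
 F  0  1  1  2  2  2  2  2
 S  0  1  1  2  2  2  2  3
dp[5][7] = 3. One LCS (by backtracking along matches): AFS.

3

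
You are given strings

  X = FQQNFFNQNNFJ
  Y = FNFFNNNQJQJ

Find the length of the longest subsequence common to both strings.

Pick F [1,1], N [4,2], F [5,3], F [6,4], N [7,5], N [9,6], N [10,7], J [12,11]; all 8 characters appear in both, in order, and the DP table's final entry dp[12][11] is also 8, so no common subsequence is longer.

8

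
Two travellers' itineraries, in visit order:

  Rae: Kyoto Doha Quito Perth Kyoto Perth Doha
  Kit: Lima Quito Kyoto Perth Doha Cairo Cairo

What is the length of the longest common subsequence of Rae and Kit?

Taking Quito (Rae #3, Kit #2); then Kyoto (Rae #5, Kit #3); then Perth (Rae #6, Kit #4); then Doha (Rae #7, Kit #5) gives a common subsequence of length 4. dp[7][7] = 4 confirms this is the maximum.

4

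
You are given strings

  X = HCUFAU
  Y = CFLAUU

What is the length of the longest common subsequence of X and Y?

One common subsequence of length 4: C at X[2]=Y[1], F at X[4]=Y[2], A at X[5]=Y[4], U at X[6]=Y[6]. Since dp[6][6] = 4, nothing longer is possible.

4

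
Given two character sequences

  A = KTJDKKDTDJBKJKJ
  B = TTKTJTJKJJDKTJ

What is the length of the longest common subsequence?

Pick K at A[1]=B[3], T at A[2]=B[4], J at A[3]=B[5], T at A[8]=B[6], J at A[10]=B[7], K at A[12]=B[8], J at A[13]=B[10], K at A[14]=B[12], J at A[15]=B[14]; all 9 characters appear in both, in order. The LCS DP gives dp[15][14] = 9, so this is optimal.

9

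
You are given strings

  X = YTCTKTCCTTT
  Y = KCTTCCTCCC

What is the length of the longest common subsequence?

Match C at X[3]=Y[2]; then T at X[4]=Y[3]; then T at X[6]=Y[4]; then C at X[7]=Y[5]; then C at X[8]=Y[6]; then T at X[9]=Y[7] — 6 characters in the same relative order in both. Since dp[11][10] = 6, nothing longer is possible.

6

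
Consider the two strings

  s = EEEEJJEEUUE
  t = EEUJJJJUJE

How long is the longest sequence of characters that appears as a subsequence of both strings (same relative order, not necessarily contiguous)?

Taking E at s[1]=t[1], then E at s[2]=t[2], then J at s[5]=t[6], then J at s[6]=t[7], then U at s[9]=t[8], then E at s[11]=t[10] gives a common subsequence of length 6. The LCS DP gives dp[11][10] = 6, so this is optimal.

6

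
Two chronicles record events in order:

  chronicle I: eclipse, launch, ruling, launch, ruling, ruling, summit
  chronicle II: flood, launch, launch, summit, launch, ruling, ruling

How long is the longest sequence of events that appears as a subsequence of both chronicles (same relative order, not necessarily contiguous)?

Match launch [2,3], then launch [4,5], then ruling [5,6], then ruling [6,7] — 4 events in the same relative order in both, and the DP table's final entry dp[7][7] is also 4, so no common subsequence is longer.

4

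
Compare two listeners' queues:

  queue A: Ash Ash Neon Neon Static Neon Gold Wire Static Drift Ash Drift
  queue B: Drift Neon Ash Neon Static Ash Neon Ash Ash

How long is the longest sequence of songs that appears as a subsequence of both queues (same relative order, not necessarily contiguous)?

5

Match Ash at queue A[2]=queue B[3], Neon at queue A[4]=queue B[4], Static at queue A[5]=queue B[5], Neon at queue A[6]=queue B[7], Ash at queue A[11]=queue B[9] — 5 songs in the same relative order in both, and the DP table's final entry dp[12][9] is also 5, so no common subsequence is longer.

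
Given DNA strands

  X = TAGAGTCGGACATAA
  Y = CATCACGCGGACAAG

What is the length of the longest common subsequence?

Taking T at X[1]=Y[3], then A at X[2]=Y[5], then G at X[5]=Y[7], then C at X[7]=Y[8], then G at X[8]=Y[9], then G at X[9]=Y[10], then A at X[10]=Y[11], then C at X[11]=Y[12], then A at X[12]=Y[13], then A at X[14]=Y[14] gives a common subsequence of length 10. The LCS DP gives dp[15][15] = 10, so this is optimal.

10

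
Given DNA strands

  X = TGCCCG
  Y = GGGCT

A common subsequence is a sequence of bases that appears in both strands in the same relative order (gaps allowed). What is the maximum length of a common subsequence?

2

Let dp[i][j] be the LCS length of the first i bases of X and the first j bases of Y. dp[i][j] = dp[i-1][j-1]+1 when the i-th and j-th bases match, else max(dp[i-1][j], dp[i][j-1]).
    ·  G  G  G  C  T
 ·  0  0  0  0  0  0
 T  0  0  0  0  0  1
 G  0  1  1  1  1  1
 C  0  1  1  1  2  2
 C  0  1  1  1  2  2
 C  0  1  1  1  2  2
 G  0  1  2  2  2  2
dp[6][5] = 2. One LCS (by backtracking along matches): GC.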